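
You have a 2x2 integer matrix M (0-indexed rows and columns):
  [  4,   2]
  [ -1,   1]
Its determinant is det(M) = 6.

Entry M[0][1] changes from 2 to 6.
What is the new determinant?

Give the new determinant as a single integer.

Answer: 10

Derivation:
det is linear in row 0: changing M[0][1] by delta changes det by delta * cofactor(0,1).
Cofactor C_01 = (-1)^(0+1) * minor(0,1) = 1
Entry delta = 6 - 2 = 4
Det delta = 4 * 1 = 4
New det = 6 + 4 = 10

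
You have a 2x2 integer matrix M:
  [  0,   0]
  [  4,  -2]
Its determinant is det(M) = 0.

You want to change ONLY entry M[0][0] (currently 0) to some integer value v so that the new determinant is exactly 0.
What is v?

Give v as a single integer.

det is linear in entry M[0][0]: det = old_det + (v - 0) * C_00
Cofactor C_00 = -2
Want det = 0: 0 + (v - 0) * -2 = 0
  (v - 0) = 0 / -2 = 0
  v = 0 + (0) = 0

Answer: 0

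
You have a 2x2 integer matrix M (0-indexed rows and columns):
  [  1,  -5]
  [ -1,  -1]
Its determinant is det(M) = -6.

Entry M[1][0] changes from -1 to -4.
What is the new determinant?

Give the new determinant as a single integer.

det is linear in row 1: changing M[1][0] by delta changes det by delta * cofactor(1,0).
Cofactor C_10 = (-1)^(1+0) * minor(1,0) = 5
Entry delta = -4 - -1 = -3
Det delta = -3 * 5 = -15
New det = -6 + -15 = -21

Answer: -21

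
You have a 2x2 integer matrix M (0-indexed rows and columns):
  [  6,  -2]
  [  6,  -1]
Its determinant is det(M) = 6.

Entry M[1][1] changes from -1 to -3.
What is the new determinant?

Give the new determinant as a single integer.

Answer: -6

Derivation:
det is linear in row 1: changing M[1][1] by delta changes det by delta * cofactor(1,1).
Cofactor C_11 = (-1)^(1+1) * minor(1,1) = 6
Entry delta = -3 - -1 = -2
Det delta = -2 * 6 = -12
New det = 6 + -12 = -6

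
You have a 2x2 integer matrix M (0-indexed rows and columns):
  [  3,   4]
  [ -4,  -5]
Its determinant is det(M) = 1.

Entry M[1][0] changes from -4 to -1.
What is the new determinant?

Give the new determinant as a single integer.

Answer: -11

Derivation:
det is linear in row 1: changing M[1][0] by delta changes det by delta * cofactor(1,0).
Cofactor C_10 = (-1)^(1+0) * minor(1,0) = -4
Entry delta = -1 - -4 = 3
Det delta = 3 * -4 = -12
New det = 1 + -12 = -11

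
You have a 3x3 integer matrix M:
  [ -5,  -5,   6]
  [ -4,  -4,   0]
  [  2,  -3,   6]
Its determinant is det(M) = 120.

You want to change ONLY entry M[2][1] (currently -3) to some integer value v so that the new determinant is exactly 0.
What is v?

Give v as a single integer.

det is linear in entry M[2][1]: det = old_det + (v - -3) * C_21
Cofactor C_21 = -24
Want det = 0: 120 + (v - -3) * -24 = 0
  (v - -3) = -120 / -24 = 5
  v = -3 + (5) = 2

Answer: 2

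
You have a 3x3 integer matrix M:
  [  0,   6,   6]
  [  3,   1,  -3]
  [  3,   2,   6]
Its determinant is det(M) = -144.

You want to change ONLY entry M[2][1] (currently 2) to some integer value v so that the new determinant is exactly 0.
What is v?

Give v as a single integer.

det is linear in entry M[2][1]: det = old_det + (v - 2) * C_21
Cofactor C_21 = 18
Want det = 0: -144 + (v - 2) * 18 = 0
  (v - 2) = 144 / 18 = 8
  v = 2 + (8) = 10

Answer: 10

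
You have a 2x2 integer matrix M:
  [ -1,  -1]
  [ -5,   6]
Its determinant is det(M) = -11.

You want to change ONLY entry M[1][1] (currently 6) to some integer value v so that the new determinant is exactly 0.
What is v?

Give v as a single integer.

Answer: -5

Derivation:
det is linear in entry M[1][1]: det = old_det + (v - 6) * C_11
Cofactor C_11 = -1
Want det = 0: -11 + (v - 6) * -1 = 0
  (v - 6) = 11 / -1 = -11
  v = 6 + (-11) = -5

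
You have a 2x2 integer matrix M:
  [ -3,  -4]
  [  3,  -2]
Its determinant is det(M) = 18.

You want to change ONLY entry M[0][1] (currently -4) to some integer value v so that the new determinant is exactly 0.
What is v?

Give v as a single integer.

det is linear in entry M[0][1]: det = old_det + (v - -4) * C_01
Cofactor C_01 = -3
Want det = 0: 18 + (v - -4) * -3 = 0
  (v - -4) = -18 / -3 = 6
  v = -4 + (6) = 2

Answer: 2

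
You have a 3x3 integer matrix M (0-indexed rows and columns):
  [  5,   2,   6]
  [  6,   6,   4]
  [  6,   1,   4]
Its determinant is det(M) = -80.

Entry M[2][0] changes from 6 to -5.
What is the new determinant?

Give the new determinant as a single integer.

det is linear in row 2: changing M[2][0] by delta changes det by delta * cofactor(2,0).
Cofactor C_20 = (-1)^(2+0) * minor(2,0) = -28
Entry delta = -5 - 6 = -11
Det delta = -11 * -28 = 308
New det = -80 + 308 = 228

Answer: 228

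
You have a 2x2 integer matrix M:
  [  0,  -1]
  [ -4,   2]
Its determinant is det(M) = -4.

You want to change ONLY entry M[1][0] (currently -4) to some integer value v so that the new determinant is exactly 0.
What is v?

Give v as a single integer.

det is linear in entry M[1][0]: det = old_det + (v - -4) * C_10
Cofactor C_10 = 1
Want det = 0: -4 + (v - -4) * 1 = 0
  (v - -4) = 4 / 1 = 4
  v = -4 + (4) = 0

Answer: 0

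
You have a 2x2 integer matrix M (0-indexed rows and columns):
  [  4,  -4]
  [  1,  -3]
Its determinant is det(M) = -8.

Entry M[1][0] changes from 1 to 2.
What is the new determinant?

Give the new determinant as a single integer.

Answer: -4

Derivation:
det is linear in row 1: changing M[1][0] by delta changes det by delta * cofactor(1,0).
Cofactor C_10 = (-1)^(1+0) * minor(1,0) = 4
Entry delta = 2 - 1 = 1
Det delta = 1 * 4 = 4
New det = -8 + 4 = -4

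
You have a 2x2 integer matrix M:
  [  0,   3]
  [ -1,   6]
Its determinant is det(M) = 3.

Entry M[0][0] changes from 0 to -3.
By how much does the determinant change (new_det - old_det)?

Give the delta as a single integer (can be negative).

Answer: -18

Derivation:
Cofactor C_00 = 6
Entry delta = -3 - 0 = -3
Det delta = entry_delta * cofactor = -3 * 6 = -18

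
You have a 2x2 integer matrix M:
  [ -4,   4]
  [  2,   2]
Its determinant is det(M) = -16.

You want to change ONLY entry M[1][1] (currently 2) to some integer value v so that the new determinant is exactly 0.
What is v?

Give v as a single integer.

det is linear in entry M[1][1]: det = old_det + (v - 2) * C_11
Cofactor C_11 = -4
Want det = 0: -16 + (v - 2) * -4 = 0
  (v - 2) = 16 / -4 = -4
  v = 2 + (-4) = -2

Answer: -2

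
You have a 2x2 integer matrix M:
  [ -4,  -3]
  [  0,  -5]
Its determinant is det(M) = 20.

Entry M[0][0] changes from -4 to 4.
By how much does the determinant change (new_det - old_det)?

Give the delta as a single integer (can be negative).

Answer: -40

Derivation:
Cofactor C_00 = -5
Entry delta = 4 - -4 = 8
Det delta = entry_delta * cofactor = 8 * -5 = -40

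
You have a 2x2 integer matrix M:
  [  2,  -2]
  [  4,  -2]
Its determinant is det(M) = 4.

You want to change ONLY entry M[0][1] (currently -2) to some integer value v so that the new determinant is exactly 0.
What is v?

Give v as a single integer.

det is linear in entry M[0][1]: det = old_det + (v - -2) * C_01
Cofactor C_01 = -4
Want det = 0: 4 + (v - -2) * -4 = 0
  (v - -2) = -4 / -4 = 1
  v = -2 + (1) = -1

Answer: -1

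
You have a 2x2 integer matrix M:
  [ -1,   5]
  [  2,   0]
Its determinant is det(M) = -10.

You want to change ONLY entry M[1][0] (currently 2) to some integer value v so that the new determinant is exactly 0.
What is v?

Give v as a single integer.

Answer: 0

Derivation:
det is linear in entry M[1][0]: det = old_det + (v - 2) * C_10
Cofactor C_10 = -5
Want det = 0: -10 + (v - 2) * -5 = 0
  (v - 2) = 10 / -5 = -2
  v = 2 + (-2) = 0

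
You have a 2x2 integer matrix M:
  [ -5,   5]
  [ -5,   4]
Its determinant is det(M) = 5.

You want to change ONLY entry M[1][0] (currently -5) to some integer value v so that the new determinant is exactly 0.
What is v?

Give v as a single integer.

det is linear in entry M[1][0]: det = old_det + (v - -5) * C_10
Cofactor C_10 = -5
Want det = 0: 5 + (v - -5) * -5 = 0
  (v - -5) = -5 / -5 = 1
  v = -5 + (1) = -4

Answer: -4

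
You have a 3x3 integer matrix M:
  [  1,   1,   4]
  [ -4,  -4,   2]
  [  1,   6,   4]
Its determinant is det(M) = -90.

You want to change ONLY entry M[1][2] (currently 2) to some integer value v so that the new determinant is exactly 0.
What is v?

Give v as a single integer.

Answer: -16

Derivation:
det is linear in entry M[1][2]: det = old_det + (v - 2) * C_12
Cofactor C_12 = -5
Want det = 0: -90 + (v - 2) * -5 = 0
  (v - 2) = 90 / -5 = -18
  v = 2 + (-18) = -16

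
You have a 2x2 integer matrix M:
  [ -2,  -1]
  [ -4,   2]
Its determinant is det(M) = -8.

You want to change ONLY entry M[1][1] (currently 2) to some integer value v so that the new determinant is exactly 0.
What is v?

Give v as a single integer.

det is linear in entry M[1][1]: det = old_det + (v - 2) * C_11
Cofactor C_11 = -2
Want det = 0: -8 + (v - 2) * -2 = 0
  (v - 2) = 8 / -2 = -4
  v = 2 + (-4) = -2

Answer: -2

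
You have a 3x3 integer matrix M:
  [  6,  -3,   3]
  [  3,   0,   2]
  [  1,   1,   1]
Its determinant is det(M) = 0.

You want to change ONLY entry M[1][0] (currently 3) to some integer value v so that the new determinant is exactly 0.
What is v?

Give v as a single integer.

Answer: 3

Derivation:
det is linear in entry M[1][0]: det = old_det + (v - 3) * C_10
Cofactor C_10 = 6
Want det = 0: 0 + (v - 3) * 6 = 0
  (v - 3) = 0 / 6 = 0
  v = 3 + (0) = 3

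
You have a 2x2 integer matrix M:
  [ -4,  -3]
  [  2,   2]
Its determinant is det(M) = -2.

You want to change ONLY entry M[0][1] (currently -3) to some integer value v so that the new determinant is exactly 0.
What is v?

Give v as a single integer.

Answer: -4

Derivation:
det is linear in entry M[0][1]: det = old_det + (v - -3) * C_01
Cofactor C_01 = -2
Want det = 0: -2 + (v - -3) * -2 = 0
  (v - -3) = 2 / -2 = -1
  v = -3 + (-1) = -4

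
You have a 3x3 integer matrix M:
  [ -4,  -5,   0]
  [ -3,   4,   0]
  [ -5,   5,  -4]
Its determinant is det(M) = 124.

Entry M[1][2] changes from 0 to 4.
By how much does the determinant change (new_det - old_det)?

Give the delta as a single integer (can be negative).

Answer: 180

Derivation:
Cofactor C_12 = 45
Entry delta = 4 - 0 = 4
Det delta = entry_delta * cofactor = 4 * 45 = 180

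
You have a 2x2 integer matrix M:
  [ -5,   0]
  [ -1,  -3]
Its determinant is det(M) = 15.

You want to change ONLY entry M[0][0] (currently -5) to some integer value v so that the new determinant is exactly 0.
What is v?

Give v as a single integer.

det is linear in entry M[0][0]: det = old_det + (v - -5) * C_00
Cofactor C_00 = -3
Want det = 0: 15 + (v - -5) * -3 = 0
  (v - -5) = -15 / -3 = 5
  v = -5 + (5) = 0

Answer: 0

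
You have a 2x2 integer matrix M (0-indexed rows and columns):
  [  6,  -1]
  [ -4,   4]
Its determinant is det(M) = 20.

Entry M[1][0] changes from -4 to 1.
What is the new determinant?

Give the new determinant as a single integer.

det is linear in row 1: changing M[1][0] by delta changes det by delta * cofactor(1,0).
Cofactor C_10 = (-1)^(1+0) * minor(1,0) = 1
Entry delta = 1 - -4 = 5
Det delta = 5 * 1 = 5
New det = 20 + 5 = 25

Answer: 25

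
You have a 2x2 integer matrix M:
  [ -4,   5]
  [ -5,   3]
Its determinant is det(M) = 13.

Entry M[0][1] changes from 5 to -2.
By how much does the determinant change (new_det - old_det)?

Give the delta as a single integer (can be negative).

Answer: -35

Derivation:
Cofactor C_01 = 5
Entry delta = -2 - 5 = -7
Det delta = entry_delta * cofactor = -7 * 5 = -35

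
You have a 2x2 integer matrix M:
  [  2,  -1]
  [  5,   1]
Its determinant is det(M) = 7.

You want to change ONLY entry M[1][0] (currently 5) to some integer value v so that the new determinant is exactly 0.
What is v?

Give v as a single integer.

det is linear in entry M[1][0]: det = old_det + (v - 5) * C_10
Cofactor C_10 = 1
Want det = 0: 7 + (v - 5) * 1 = 0
  (v - 5) = -7 / 1 = -7
  v = 5 + (-7) = -2

Answer: -2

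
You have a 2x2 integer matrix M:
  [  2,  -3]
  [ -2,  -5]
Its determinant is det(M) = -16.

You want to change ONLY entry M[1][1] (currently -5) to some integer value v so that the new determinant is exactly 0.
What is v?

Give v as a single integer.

Answer: 3

Derivation:
det is linear in entry M[1][1]: det = old_det + (v - -5) * C_11
Cofactor C_11 = 2
Want det = 0: -16 + (v - -5) * 2 = 0
  (v - -5) = 16 / 2 = 8
  v = -5 + (8) = 3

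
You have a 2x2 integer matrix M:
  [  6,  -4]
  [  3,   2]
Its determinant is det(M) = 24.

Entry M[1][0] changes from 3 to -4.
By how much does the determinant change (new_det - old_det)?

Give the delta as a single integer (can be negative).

Cofactor C_10 = 4
Entry delta = -4 - 3 = -7
Det delta = entry_delta * cofactor = -7 * 4 = -28

Answer: -28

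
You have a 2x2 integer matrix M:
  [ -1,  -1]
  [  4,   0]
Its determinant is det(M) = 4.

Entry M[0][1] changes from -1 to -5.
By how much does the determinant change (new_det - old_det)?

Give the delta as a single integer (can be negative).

Cofactor C_01 = -4
Entry delta = -5 - -1 = -4
Det delta = entry_delta * cofactor = -4 * -4 = 16

Answer: 16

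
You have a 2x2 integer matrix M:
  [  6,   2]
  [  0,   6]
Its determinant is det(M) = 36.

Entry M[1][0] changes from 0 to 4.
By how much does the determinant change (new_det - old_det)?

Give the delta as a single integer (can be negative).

Answer: -8

Derivation:
Cofactor C_10 = -2
Entry delta = 4 - 0 = 4
Det delta = entry_delta * cofactor = 4 * -2 = -8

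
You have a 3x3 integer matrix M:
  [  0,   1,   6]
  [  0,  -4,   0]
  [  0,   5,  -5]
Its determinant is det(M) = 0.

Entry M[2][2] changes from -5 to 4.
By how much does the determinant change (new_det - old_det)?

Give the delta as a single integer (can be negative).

Cofactor C_22 = 0
Entry delta = 4 - -5 = 9
Det delta = entry_delta * cofactor = 9 * 0 = 0

Answer: 0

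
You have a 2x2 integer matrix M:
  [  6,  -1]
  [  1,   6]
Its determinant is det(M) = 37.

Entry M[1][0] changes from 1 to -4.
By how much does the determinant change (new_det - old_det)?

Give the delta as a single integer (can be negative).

Answer: -5

Derivation:
Cofactor C_10 = 1
Entry delta = -4 - 1 = -5
Det delta = entry_delta * cofactor = -5 * 1 = -5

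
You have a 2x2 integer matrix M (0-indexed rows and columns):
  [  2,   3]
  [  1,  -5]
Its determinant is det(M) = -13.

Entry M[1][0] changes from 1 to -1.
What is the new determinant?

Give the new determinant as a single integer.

Answer: -7

Derivation:
det is linear in row 1: changing M[1][0] by delta changes det by delta * cofactor(1,0).
Cofactor C_10 = (-1)^(1+0) * minor(1,0) = -3
Entry delta = -1 - 1 = -2
Det delta = -2 * -3 = 6
New det = -13 + 6 = -7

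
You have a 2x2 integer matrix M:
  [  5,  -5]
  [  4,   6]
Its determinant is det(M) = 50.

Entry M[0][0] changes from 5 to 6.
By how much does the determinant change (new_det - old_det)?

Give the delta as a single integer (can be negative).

Answer: 6

Derivation:
Cofactor C_00 = 6
Entry delta = 6 - 5 = 1
Det delta = entry_delta * cofactor = 1 * 6 = 6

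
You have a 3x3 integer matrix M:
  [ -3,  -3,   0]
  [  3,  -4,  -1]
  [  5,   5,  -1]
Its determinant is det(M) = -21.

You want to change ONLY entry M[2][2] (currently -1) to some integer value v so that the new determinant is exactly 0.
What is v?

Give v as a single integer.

Answer: 0

Derivation:
det is linear in entry M[2][2]: det = old_det + (v - -1) * C_22
Cofactor C_22 = 21
Want det = 0: -21 + (v - -1) * 21 = 0
  (v - -1) = 21 / 21 = 1
  v = -1 + (1) = 0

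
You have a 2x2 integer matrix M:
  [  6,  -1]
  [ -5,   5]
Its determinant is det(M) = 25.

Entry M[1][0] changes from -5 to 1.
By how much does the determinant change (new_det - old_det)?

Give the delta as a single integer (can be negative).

Cofactor C_10 = 1
Entry delta = 1 - -5 = 6
Det delta = entry_delta * cofactor = 6 * 1 = 6

Answer: 6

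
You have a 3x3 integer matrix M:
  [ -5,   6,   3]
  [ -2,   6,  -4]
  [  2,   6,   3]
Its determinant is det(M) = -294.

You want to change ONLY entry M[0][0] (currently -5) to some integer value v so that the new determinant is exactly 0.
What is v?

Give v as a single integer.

Answer: 2

Derivation:
det is linear in entry M[0][0]: det = old_det + (v - -5) * C_00
Cofactor C_00 = 42
Want det = 0: -294 + (v - -5) * 42 = 0
  (v - -5) = 294 / 42 = 7
  v = -5 + (7) = 2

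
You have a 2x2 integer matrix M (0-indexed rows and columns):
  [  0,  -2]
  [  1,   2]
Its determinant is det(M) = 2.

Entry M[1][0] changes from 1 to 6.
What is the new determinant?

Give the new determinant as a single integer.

Answer: 12

Derivation:
det is linear in row 1: changing M[1][0] by delta changes det by delta * cofactor(1,0).
Cofactor C_10 = (-1)^(1+0) * minor(1,0) = 2
Entry delta = 6 - 1 = 5
Det delta = 5 * 2 = 10
New det = 2 + 10 = 12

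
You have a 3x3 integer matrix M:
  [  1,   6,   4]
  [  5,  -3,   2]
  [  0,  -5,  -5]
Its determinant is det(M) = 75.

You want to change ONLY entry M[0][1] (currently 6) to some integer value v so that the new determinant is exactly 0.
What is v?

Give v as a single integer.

det is linear in entry M[0][1]: det = old_det + (v - 6) * C_01
Cofactor C_01 = 25
Want det = 0: 75 + (v - 6) * 25 = 0
  (v - 6) = -75 / 25 = -3
  v = 6 + (-3) = 3

Answer: 3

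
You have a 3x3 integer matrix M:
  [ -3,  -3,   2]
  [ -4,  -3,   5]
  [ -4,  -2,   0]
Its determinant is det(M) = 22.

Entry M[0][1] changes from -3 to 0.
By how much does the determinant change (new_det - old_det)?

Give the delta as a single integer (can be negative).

Cofactor C_01 = -20
Entry delta = 0 - -3 = 3
Det delta = entry_delta * cofactor = 3 * -20 = -60

Answer: -60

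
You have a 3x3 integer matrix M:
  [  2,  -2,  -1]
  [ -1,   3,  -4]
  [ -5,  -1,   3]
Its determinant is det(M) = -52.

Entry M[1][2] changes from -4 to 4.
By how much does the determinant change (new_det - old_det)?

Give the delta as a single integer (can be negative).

Answer: 96

Derivation:
Cofactor C_12 = 12
Entry delta = 4 - -4 = 8
Det delta = entry_delta * cofactor = 8 * 12 = 96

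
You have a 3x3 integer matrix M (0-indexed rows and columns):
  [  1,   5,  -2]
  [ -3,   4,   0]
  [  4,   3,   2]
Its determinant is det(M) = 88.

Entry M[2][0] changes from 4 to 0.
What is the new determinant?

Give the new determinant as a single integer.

det is linear in row 2: changing M[2][0] by delta changes det by delta * cofactor(2,0).
Cofactor C_20 = (-1)^(2+0) * minor(2,0) = 8
Entry delta = 0 - 4 = -4
Det delta = -4 * 8 = -32
New det = 88 + -32 = 56

Answer: 56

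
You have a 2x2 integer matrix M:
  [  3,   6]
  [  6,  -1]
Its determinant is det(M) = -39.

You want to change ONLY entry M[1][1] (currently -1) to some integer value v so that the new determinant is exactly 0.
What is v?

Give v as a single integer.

det is linear in entry M[1][1]: det = old_det + (v - -1) * C_11
Cofactor C_11 = 3
Want det = 0: -39 + (v - -1) * 3 = 0
  (v - -1) = 39 / 3 = 13
  v = -1 + (13) = 12

Answer: 12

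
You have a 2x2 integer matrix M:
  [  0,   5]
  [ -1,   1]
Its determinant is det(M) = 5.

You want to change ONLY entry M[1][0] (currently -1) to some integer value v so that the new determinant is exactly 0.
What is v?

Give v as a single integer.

det is linear in entry M[1][0]: det = old_det + (v - -1) * C_10
Cofactor C_10 = -5
Want det = 0: 5 + (v - -1) * -5 = 0
  (v - -1) = -5 / -5 = 1
  v = -1 + (1) = 0

Answer: 0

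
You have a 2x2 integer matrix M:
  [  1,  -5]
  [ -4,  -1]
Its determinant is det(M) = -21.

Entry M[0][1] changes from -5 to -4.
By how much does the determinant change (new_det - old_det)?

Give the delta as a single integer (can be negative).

Answer: 4

Derivation:
Cofactor C_01 = 4
Entry delta = -4 - -5 = 1
Det delta = entry_delta * cofactor = 1 * 4 = 4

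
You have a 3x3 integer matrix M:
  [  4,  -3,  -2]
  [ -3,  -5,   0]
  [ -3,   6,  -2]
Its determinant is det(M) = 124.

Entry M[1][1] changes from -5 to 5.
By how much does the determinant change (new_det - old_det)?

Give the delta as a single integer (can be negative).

Answer: -140

Derivation:
Cofactor C_11 = -14
Entry delta = 5 - -5 = 10
Det delta = entry_delta * cofactor = 10 * -14 = -140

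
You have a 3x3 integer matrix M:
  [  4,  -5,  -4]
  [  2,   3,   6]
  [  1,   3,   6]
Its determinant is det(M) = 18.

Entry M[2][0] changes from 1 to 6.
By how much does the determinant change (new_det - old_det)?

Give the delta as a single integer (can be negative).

Answer: -90

Derivation:
Cofactor C_20 = -18
Entry delta = 6 - 1 = 5
Det delta = entry_delta * cofactor = 5 * -18 = -90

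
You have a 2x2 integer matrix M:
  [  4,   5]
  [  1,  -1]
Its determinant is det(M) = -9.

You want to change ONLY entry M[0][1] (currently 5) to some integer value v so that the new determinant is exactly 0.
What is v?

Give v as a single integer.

Answer: -4

Derivation:
det is linear in entry M[0][1]: det = old_det + (v - 5) * C_01
Cofactor C_01 = -1
Want det = 0: -9 + (v - 5) * -1 = 0
  (v - 5) = 9 / -1 = -9
  v = 5 + (-9) = -4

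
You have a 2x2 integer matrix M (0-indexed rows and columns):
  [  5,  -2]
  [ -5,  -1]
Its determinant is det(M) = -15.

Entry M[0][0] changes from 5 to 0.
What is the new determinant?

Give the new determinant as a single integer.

Answer: -10

Derivation:
det is linear in row 0: changing M[0][0] by delta changes det by delta * cofactor(0,0).
Cofactor C_00 = (-1)^(0+0) * minor(0,0) = -1
Entry delta = 0 - 5 = -5
Det delta = -5 * -1 = 5
New det = -15 + 5 = -10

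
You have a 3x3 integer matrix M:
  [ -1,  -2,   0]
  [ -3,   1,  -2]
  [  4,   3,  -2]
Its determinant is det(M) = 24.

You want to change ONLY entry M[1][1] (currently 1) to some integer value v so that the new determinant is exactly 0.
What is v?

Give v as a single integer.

Answer: -11

Derivation:
det is linear in entry M[1][1]: det = old_det + (v - 1) * C_11
Cofactor C_11 = 2
Want det = 0: 24 + (v - 1) * 2 = 0
  (v - 1) = -24 / 2 = -12
  v = 1 + (-12) = -11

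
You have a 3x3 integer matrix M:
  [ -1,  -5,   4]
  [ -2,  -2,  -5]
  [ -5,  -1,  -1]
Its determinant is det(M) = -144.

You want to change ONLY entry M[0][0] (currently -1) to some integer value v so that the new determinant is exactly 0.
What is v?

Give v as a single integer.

Answer: -49

Derivation:
det is linear in entry M[0][0]: det = old_det + (v - -1) * C_00
Cofactor C_00 = -3
Want det = 0: -144 + (v - -1) * -3 = 0
  (v - -1) = 144 / -3 = -48
  v = -1 + (-48) = -49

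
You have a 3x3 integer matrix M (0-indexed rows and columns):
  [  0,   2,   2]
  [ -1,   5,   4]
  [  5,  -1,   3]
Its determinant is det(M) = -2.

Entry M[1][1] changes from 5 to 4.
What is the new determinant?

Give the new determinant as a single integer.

Answer: 8

Derivation:
det is linear in row 1: changing M[1][1] by delta changes det by delta * cofactor(1,1).
Cofactor C_11 = (-1)^(1+1) * minor(1,1) = -10
Entry delta = 4 - 5 = -1
Det delta = -1 * -10 = 10
New det = -2 + 10 = 8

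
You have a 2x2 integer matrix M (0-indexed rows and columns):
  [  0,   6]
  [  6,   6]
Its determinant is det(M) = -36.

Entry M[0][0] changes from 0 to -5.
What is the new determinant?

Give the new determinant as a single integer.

Answer: -66

Derivation:
det is linear in row 0: changing M[0][0] by delta changes det by delta * cofactor(0,0).
Cofactor C_00 = (-1)^(0+0) * minor(0,0) = 6
Entry delta = -5 - 0 = -5
Det delta = -5 * 6 = -30
New det = -36 + -30 = -66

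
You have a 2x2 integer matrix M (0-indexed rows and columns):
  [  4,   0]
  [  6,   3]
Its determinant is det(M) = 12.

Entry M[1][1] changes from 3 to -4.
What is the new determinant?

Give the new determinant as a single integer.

Answer: -16

Derivation:
det is linear in row 1: changing M[1][1] by delta changes det by delta * cofactor(1,1).
Cofactor C_11 = (-1)^(1+1) * minor(1,1) = 4
Entry delta = -4 - 3 = -7
Det delta = -7 * 4 = -28
New det = 12 + -28 = -16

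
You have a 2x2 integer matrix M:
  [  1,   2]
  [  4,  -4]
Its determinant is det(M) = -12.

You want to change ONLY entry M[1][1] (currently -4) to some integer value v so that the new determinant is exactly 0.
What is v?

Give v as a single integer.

Answer: 8

Derivation:
det is linear in entry M[1][1]: det = old_det + (v - -4) * C_11
Cofactor C_11 = 1
Want det = 0: -12 + (v - -4) * 1 = 0
  (v - -4) = 12 / 1 = 12
  v = -4 + (12) = 8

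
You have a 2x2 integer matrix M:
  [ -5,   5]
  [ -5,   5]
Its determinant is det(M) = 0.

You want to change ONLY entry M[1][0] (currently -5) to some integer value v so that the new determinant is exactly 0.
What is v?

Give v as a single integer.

det is linear in entry M[1][0]: det = old_det + (v - -5) * C_10
Cofactor C_10 = -5
Want det = 0: 0 + (v - -5) * -5 = 0
  (v - -5) = 0 / -5 = 0
  v = -5 + (0) = -5

Answer: -5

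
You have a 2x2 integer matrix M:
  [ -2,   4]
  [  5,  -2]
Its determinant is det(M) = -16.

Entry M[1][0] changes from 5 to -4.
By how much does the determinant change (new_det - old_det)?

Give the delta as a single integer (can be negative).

Cofactor C_10 = -4
Entry delta = -4 - 5 = -9
Det delta = entry_delta * cofactor = -9 * -4 = 36

Answer: 36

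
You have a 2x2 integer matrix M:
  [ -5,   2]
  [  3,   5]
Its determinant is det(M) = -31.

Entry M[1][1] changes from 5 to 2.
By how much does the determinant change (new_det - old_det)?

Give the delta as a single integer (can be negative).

Cofactor C_11 = -5
Entry delta = 2 - 5 = -3
Det delta = entry_delta * cofactor = -3 * -5 = 15

Answer: 15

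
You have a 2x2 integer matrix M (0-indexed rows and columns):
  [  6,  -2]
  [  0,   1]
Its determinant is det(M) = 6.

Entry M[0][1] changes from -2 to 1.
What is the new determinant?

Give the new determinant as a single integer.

det is linear in row 0: changing M[0][1] by delta changes det by delta * cofactor(0,1).
Cofactor C_01 = (-1)^(0+1) * minor(0,1) = 0
Entry delta = 1 - -2 = 3
Det delta = 3 * 0 = 0
New det = 6 + 0 = 6

Answer: 6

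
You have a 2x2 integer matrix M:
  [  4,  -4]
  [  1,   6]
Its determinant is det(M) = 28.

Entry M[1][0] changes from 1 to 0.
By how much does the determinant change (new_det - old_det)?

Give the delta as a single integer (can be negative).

Cofactor C_10 = 4
Entry delta = 0 - 1 = -1
Det delta = entry_delta * cofactor = -1 * 4 = -4

Answer: -4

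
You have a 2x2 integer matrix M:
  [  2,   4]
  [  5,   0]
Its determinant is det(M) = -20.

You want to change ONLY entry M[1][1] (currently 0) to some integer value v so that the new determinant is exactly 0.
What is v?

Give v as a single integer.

Answer: 10

Derivation:
det is linear in entry M[1][1]: det = old_det + (v - 0) * C_11
Cofactor C_11 = 2
Want det = 0: -20 + (v - 0) * 2 = 0
  (v - 0) = 20 / 2 = 10
  v = 0 + (10) = 10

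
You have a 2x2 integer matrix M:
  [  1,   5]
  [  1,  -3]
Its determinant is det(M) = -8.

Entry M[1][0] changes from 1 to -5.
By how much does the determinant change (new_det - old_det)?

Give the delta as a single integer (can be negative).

Cofactor C_10 = -5
Entry delta = -5 - 1 = -6
Det delta = entry_delta * cofactor = -6 * -5 = 30

Answer: 30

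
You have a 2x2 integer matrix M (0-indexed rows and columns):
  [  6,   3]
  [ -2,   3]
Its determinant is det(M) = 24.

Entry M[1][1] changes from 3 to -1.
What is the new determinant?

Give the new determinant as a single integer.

det is linear in row 1: changing M[1][1] by delta changes det by delta * cofactor(1,1).
Cofactor C_11 = (-1)^(1+1) * minor(1,1) = 6
Entry delta = -1 - 3 = -4
Det delta = -4 * 6 = -24
New det = 24 + -24 = 0

Answer: 0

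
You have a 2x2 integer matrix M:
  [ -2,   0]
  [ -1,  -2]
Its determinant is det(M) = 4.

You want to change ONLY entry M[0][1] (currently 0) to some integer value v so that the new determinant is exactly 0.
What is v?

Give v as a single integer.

det is linear in entry M[0][1]: det = old_det + (v - 0) * C_01
Cofactor C_01 = 1
Want det = 0: 4 + (v - 0) * 1 = 0
  (v - 0) = -4 / 1 = -4
  v = 0 + (-4) = -4

Answer: -4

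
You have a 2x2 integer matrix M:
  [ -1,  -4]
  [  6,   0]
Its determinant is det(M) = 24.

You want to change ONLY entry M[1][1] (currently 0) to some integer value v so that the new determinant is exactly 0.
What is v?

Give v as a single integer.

det is linear in entry M[1][1]: det = old_det + (v - 0) * C_11
Cofactor C_11 = -1
Want det = 0: 24 + (v - 0) * -1 = 0
  (v - 0) = -24 / -1 = 24
  v = 0 + (24) = 24

Answer: 24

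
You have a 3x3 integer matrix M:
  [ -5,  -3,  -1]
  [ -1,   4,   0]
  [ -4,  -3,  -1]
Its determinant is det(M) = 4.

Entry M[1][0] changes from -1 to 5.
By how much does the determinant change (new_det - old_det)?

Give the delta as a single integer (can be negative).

Answer: 0

Derivation:
Cofactor C_10 = 0
Entry delta = 5 - -1 = 6
Det delta = entry_delta * cofactor = 6 * 0 = 0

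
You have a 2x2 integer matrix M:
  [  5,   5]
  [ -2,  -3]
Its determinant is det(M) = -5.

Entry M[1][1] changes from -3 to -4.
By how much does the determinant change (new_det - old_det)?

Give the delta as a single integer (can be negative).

Cofactor C_11 = 5
Entry delta = -4 - -3 = -1
Det delta = entry_delta * cofactor = -1 * 5 = -5

Answer: -5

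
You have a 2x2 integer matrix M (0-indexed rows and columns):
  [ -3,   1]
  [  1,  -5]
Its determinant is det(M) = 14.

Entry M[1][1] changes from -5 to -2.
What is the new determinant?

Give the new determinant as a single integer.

Answer: 5

Derivation:
det is linear in row 1: changing M[1][1] by delta changes det by delta * cofactor(1,1).
Cofactor C_11 = (-1)^(1+1) * minor(1,1) = -3
Entry delta = -2 - -5 = 3
Det delta = 3 * -3 = -9
New det = 14 + -9 = 5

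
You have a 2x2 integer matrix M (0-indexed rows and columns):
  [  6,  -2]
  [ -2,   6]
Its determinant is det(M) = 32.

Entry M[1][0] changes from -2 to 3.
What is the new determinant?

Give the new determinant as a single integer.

det is linear in row 1: changing M[1][0] by delta changes det by delta * cofactor(1,0).
Cofactor C_10 = (-1)^(1+0) * minor(1,0) = 2
Entry delta = 3 - -2 = 5
Det delta = 5 * 2 = 10
New det = 32 + 10 = 42

Answer: 42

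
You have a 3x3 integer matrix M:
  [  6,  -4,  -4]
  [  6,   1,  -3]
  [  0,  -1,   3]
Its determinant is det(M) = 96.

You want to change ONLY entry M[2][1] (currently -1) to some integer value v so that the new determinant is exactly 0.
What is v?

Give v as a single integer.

Answer: 15

Derivation:
det is linear in entry M[2][1]: det = old_det + (v - -1) * C_21
Cofactor C_21 = -6
Want det = 0: 96 + (v - -1) * -6 = 0
  (v - -1) = -96 / -6 = 16
  v = -1 + (16) = 15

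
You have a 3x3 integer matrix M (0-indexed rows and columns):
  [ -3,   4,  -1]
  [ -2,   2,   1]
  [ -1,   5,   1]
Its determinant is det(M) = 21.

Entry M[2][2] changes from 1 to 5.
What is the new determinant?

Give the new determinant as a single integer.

det is linear in row 2: changing M[2][2] by delta changes det by delta * cofactor(2,2).
Cofactor C_22 = (-1)^(2+2) * minor(2,2) = 2
Entry delta = 5 - 1 = 4
Det delta = 4 * 2 = 8
New det = 21 + 8 = 29

Answer: 29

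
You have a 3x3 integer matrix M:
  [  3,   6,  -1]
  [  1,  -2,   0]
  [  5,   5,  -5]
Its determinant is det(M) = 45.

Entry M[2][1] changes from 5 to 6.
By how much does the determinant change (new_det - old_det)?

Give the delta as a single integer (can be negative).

Answer: -1

Derivation:
Cofactor C_21 = -1
Entry delta = 6 - 5 = 1
Det delta = entry_delta * cofactor = 1 * -1 = -1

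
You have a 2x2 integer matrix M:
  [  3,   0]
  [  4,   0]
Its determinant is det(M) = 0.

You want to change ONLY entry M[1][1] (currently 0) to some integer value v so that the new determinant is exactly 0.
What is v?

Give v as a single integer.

Answer: 0

Derivation:
det is linear in entry M[1][1]: det = old_det + (v - 0) * C_11
Cofactor C_11 = 3
Want det = 0: 0 + (v - 0) * 3 = 0
  (v - 0) = 0 / 3 = 0
  v = 0 + (0) = 0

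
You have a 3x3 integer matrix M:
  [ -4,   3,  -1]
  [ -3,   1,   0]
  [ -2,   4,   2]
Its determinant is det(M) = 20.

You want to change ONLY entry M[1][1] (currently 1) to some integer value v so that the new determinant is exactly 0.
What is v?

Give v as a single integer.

Answer: 3

Derivation:
det is linear in entry M[1][1]: det = old_det + (v - 1) * C_11
Cofactor C_11 = -10
Want det = 0: 20 + (v - 1) * -10 = 0
  (v - 1) = -20 / -10 = 2
  v = 1 + (2) = 3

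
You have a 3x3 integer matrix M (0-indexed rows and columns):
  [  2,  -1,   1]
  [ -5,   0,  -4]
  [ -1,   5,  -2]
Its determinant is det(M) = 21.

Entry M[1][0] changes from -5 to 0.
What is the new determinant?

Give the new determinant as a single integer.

det is linear in row 1: changing M[1][0] by delta changes det by delta * cofactor(1,0).
Cofactor C_10 = (-1)^(1+0) * minor(1,0) = 3
Entry delta = 0 - -5 = 5
Det delta = 5 * 3 = 15
New det = 21 + 15 = 36

Answer: 36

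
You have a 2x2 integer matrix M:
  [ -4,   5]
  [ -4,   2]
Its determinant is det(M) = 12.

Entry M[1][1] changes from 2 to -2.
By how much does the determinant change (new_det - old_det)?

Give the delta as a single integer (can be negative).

Answer: 16

Derivation:
Cofactor C_11 = -4
Entry delta = -2 - 2 = -4
Det delta = entry_delta * cofactor = -4 * -4 = 16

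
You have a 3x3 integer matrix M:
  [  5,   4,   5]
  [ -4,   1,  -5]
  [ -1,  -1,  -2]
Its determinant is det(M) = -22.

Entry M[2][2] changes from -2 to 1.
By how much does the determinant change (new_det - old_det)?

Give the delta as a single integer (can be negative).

Cofactor C_22 = 21
Entry delta = 1 - -2 = 3
Det delta = entry_delta * cofactor = 3 * 21 = 63

Answer: 63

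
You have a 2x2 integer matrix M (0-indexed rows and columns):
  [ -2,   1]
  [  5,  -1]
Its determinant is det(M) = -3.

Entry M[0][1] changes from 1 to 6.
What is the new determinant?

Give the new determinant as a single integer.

Answer: -28

Derivation:
det is linear in row 0: changing M[0][1] by delta changes det by delta * cofactor(0,1).
Cofactor C_01 = (-1)^(0+1) * minor(0,1) = -5
Entry delta = 6 - 1 = 5
Det delta = 5 * -5 = -25
New det = -3 + -25 = -28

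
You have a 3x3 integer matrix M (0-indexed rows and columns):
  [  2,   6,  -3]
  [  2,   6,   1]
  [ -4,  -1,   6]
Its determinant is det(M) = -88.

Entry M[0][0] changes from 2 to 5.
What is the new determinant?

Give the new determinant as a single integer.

Answer: 23

Derivation:
det is linear in row 0: changing M[0][0] by delta changes det by delta * cofactor(0,0).
Cofactor C_00 = (-1)^(0+0) * minor(0,0) = 37
Entry delta = 5 - 2 = 3
Det delta = 3 * 37 = 111
New det = -88 + 111 = 23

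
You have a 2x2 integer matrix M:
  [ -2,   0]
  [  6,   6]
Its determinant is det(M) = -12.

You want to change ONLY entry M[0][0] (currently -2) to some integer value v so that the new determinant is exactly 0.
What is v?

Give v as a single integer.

det is linear in entry M[0][0]: det = old_det + (v - -2) * C_00
Cofactor C_00 = 6
Want det = 0: -12 + (v - -2) * 6 = 0
  (v - -2) = 12 / 6 = 2
  v = -2 + (2) = 0

Answer: 0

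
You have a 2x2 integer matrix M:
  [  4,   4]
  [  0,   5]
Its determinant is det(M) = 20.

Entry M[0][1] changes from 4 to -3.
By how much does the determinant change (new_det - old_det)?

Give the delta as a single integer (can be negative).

Cofactor C_01 = 0
Entry delta = -3 - 4 = -7
Det delta = entry_delta * cofactor = -7 * 0 = 0

Answer: 0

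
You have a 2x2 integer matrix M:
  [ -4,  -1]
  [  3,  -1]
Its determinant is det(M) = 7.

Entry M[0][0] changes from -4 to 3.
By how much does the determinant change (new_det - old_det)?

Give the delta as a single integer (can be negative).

Answer: -7

Derivation:
Cofactor C_00 = -1
Entry delta = 3 - -4 = 7
Det delta = entry_delta * cofactor = 7 * -1 = -7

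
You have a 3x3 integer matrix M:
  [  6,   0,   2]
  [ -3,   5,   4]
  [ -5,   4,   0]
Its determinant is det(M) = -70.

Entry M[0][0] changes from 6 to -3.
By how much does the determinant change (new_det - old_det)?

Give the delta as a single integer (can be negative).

Answer: 144

Derivation:
Cofactor C_00 = -16
Entry delta = -3 - 6 = -9
Det delta = entry_delta * cofactor = -9 * -16 = 144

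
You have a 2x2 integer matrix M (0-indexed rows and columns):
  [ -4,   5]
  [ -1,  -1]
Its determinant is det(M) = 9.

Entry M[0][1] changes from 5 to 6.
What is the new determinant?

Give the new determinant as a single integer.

Answer: 10

Derivation:
det is linear in row 0: changing M[0][1] by delta changes det by delta * cofactor(0,1).
Cofactor C_01 = (-1)^(0+1) * minor(0,1) = 1
Entry delta = 6 - 5 = 1
Det delta = 1 * 1 = 1
New det = 9 + 1 = 10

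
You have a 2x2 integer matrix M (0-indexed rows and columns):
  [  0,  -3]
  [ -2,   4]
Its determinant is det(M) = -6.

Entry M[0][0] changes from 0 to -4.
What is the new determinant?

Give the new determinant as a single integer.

Answer: -22

Derivation:
det is linear in row 0: changing M[0][0] by delta changes det by delta * cofactor(0,0).
Cofactor C_00 = (-1)^(0+0) * minor(0,0) = 4
Entry delta = -4 - 0 = -4
Det delta = -4 * 4 = -16
New det = -6 + -16 = -22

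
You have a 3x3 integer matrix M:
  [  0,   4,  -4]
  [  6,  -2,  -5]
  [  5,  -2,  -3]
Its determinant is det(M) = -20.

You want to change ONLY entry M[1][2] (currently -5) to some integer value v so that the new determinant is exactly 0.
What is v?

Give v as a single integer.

det is linear in entry M[1][2]: det = old_det + (v - -5) * C_12
Cofactor C_12 = 20
Want det = 0: -20 + (v - -5) * 20 = 0
  (v - -5) = 20 / 20 = 1
  v = -5 + (1) = -4

Answer: -4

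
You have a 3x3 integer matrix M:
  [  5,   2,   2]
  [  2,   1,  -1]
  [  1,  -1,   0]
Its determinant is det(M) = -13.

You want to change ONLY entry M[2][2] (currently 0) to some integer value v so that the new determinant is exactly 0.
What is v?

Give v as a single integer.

det is linear in entry M[2][2]: det = old_det + (v - 0) * C_22
Cofactor C_22 = 1
Want det = 0: -13 + (v - 0) * 1 = 0
  (v - 0) = 13 / 1 = 13
  v = 0 + (13) = 13

Answer: 13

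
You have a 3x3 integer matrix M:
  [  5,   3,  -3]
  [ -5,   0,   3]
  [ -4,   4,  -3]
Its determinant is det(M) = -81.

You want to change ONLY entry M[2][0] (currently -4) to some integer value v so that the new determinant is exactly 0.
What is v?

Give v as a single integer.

Answer: 5

Derivation:
det is linear in entry M[2][0]: det = old_det + (v - -4) * C_20
Cofactor C_20 = 9
Want det = 0: -81 + (v - -4) * 9 = 0
  (v - -4) = 81 / 9 = 9
  v = -4 + (9) = 5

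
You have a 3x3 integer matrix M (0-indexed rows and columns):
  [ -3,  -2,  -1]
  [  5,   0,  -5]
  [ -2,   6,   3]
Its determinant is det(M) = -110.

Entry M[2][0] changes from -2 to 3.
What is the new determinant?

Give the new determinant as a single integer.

det is linear in row 2: changing M[2][0] by delta changes det by delta * cofactor(2,0).
Cofactor C_20 = (-1)^(2+0) * minor(2,0) = 10
Entry delta = 3 - -2 = 5
Det delta = 5 * 10 = 50
New det = -110 + 50 = -60

Answer: -60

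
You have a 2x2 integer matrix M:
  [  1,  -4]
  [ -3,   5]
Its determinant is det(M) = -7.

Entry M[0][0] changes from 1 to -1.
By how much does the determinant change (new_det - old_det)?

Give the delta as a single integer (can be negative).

Answer: -10

Derivation:
Cofactor C_00 = 5
Entry delta = -1 - 1 = -2
Det delta = entry_delta * cofactor = -2 * 5 = -10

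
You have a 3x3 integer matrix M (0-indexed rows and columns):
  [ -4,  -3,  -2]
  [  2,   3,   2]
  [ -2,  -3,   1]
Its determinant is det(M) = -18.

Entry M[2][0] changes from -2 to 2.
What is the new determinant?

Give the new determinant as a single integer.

det is linear in row 2: changing M[2][0] by delta changes det by delta * cofactor(2,0).
Cofactor C_20 = (-1)^(2+0) * minor(2,0) = 0
Entry delta = 2 - -2 = 4
Det delta = 4 * 0 = 0
New det = -18 + 0 = -18

Answer: -18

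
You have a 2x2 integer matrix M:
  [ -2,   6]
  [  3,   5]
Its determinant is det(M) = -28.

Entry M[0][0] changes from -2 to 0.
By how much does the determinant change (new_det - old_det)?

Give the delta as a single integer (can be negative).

Answer: 10

Derivation:
Cofactor C_00 = 5
Entry delta = 0 - -2 = 2
Det delta = entry_delta * cofactor = 2 * 5 = 10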